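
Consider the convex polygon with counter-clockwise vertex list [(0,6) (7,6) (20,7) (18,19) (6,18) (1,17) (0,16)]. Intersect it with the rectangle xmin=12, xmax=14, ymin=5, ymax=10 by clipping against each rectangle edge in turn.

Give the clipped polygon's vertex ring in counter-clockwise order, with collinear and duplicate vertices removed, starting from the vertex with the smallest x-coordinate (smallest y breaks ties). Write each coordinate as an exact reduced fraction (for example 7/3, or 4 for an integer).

1. After x ≥ 12: [(12,83/13) (20,7) (18,19) (12,37/2)]
2. After x ≤ 14: [(12,83/13) (14,85/13) (14,56/3) (12,37/2)]
3. After y ≥ 5: [(12,83/13) (14,85/13) (14,56/3) (12,37/2)]
4. After y ≤ 10: [(12,10) (12,83/13) (14,85/13) (14,10)]
5. Canonical ring: [(12,83/13) (14,85/13) (14,10) (12,10)]

Clipped polygon: [(12,83/13) (14,85/13) (14,10) (12,10)]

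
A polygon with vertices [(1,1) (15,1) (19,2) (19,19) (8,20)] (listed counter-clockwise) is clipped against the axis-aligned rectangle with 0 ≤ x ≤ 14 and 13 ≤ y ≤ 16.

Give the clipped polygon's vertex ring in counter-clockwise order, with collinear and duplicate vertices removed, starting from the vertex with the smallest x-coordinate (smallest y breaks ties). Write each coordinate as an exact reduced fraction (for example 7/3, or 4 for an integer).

1. After x ≥ 0: [(1,1) (15,1) (19,2) (19,19) (8,20)]
2. After x ≤ 14: [(1,1) (14,1) (14,214/11) (8,20)]
3. After y ≥ 13: [(103/19,13) (14,13) (14,214/11) (8,20)]
4. After y ≤ 16: [(124/19,16) (103/19,13) (14,13) (14,16)]
5. Canonical ring: [(103/19,13) (14,13) (14,16) (124/19,16)]

Clipped polygon: [(103/19,13) (14,13) (14,16) (124/19,16)]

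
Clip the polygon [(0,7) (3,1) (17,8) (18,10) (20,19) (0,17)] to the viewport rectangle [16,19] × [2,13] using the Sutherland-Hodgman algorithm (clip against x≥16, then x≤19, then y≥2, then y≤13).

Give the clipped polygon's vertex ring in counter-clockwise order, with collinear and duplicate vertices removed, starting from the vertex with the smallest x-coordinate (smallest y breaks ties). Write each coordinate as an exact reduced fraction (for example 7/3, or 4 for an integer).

1. After x ≥ 16: [(16,15/2) (17,8) (18,10) (20,19) (16,93/5)]
2. After x ≤ 19: [(16,15/2) (17,8) (18,10) (19,29/2) (19,189/10) (16,93/5)]
3. After y ≥ 2: [(16,15/2) (17,8) (18,10) (19,29/2) (19,189/10) (16,93/5)]
4. After y ≤ 13: [(16,13) (16,15/2) (17,8) (18,10) (56/3,13)]
5. Canonical ring: [(16,15/2) (17,8) (18,10) (56/3,13) (16,13)]

Clipped polygon: [(16,15/2) (17,8) (18,10) (56/3,13) (16,13)]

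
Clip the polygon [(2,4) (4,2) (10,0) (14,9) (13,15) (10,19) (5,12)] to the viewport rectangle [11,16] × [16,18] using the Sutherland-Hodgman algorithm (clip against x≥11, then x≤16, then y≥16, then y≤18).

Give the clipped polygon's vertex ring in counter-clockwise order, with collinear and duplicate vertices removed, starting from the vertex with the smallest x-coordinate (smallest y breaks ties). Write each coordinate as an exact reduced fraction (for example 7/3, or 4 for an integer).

1. After x ≥ 11: [(11,9/4) (14,9) (13,15) (11,53/3)]
2. After x ≤ 16: [(11,9/4) (14,9) (13,15) (11,53/3)]
3. After y ≥ 16: [(11,16) (49/4,16) (11,53/3)]
4. After y ≤ 18: [(11,16) (49/4,16) (11,53/3)]
5. Canonical ring: [(11,16) (49/4,16) (11,53/3)]

Clipped polygon: [(11,16) (49/4,16) (11,53/3)]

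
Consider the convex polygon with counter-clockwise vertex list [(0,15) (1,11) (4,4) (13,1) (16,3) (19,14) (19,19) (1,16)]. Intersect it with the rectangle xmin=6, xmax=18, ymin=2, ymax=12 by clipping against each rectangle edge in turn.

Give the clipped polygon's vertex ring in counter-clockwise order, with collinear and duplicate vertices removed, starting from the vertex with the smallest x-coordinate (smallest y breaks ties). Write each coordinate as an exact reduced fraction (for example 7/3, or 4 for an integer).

1. After x ≥ 6: [(6,10/3) (13,1) (16,3) (19,14) (19,19) (6,101/6)]
2. After x ≤ 18: [(6,10/3) (13,1) (16,3) (18,31/3) (18,113/6) (6,101/6)]
3. After y ≥ 2: [(6,10/3) (10,2) (29/2,2) (16,3) (18,31/3) (18,113/6) (6,101/6)]
4. After y ≤ 12: [(6,12) (6,10/3) (10,2) (29/2,2) (16,3) (18,31/3) (18,12)]
5. Canonical ring: [(6,10/3) (10,2) (29/2,2) (16,3) (18,31/3) (18,12) (6,12)]

Clipped polygon: [(6,10/3) (10,2) (29/2,2) (16,3) (18,31/3) (18,12) (6,12)]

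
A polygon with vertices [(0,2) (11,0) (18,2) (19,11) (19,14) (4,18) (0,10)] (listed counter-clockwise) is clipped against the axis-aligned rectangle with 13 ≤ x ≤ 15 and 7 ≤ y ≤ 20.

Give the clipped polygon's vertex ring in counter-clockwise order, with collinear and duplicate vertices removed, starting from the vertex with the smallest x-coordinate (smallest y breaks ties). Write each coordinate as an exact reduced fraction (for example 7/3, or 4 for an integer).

1. After x ≥ 13: [(13,4/7) (18,2) (19,11) (19,14) (13,78/5)]
2. After x ≤ 15: [(13,4/7) (15,8/7) (15,226/15) (13,78/5)]
3. After y ≥ 7: [(13,7) (15,7) (15,226/15) (13,78/5)]
4. After y ≤ 20: [(13,7) (15,7) (15,226/15) (13,78/5)]
5. Canonical ring: [(13,7) (15,7) (15,226/15) (13,78/5)]

Clipped polygon: [(13,7) (15,7) (15,226/15) (13,78/5)]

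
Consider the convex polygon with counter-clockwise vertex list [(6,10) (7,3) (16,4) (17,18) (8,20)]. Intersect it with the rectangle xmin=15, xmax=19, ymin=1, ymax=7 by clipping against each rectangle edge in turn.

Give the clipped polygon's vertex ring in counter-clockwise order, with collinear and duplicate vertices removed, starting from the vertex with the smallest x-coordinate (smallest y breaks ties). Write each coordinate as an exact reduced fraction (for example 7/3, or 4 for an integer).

1. After x ≥ 15: [(15,35/9) (16,4) (17,18) (15,166/9)]
2. After x ≤ 19: [(15,35/9) (16,4) (17,18) (15,166/9)]
3. After y ≥ 1: [(15,35/9) (16,4) (17,18) (15,166/9)]
4. After y ≤ 7: [(15,7) (15,35/9) (16,4) (227/14,7)]
5. Canonical ring: [(15,35/9) (16,4) (227/14,7) (15,7)]

Clipped polygon: [(15,35/9) (16,4) (227/14,7) (15,7)]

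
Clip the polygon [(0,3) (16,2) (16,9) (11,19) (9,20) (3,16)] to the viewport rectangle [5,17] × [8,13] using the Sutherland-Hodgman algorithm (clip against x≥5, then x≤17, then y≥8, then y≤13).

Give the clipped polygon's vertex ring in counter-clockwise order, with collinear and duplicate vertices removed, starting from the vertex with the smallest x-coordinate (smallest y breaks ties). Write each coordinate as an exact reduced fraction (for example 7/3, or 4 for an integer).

1. After x ≥ 5: [(5,43/16) (16,2) (16,9) (11,19) (9,20) (5,52/3)]
2. After x ≤ 17: [(5,43/16) (16,2) (16,9) (11,19) (9,20) (5,52/3)]
3. After y ≥ 8: [(5,8) (16,8) (16,9) (11,19) (9,20) (5,52/3)]
4. After y ≤ 13: [(5,13) (5,8) (16,8) (16,9) (14,13)]
5. Canonical ring: [(5,8) (16,8) (16,9) (14,13) (5,13)]

Clipped polygon: [(5,8) (16,8) (16,9) (14,13) (5,13)]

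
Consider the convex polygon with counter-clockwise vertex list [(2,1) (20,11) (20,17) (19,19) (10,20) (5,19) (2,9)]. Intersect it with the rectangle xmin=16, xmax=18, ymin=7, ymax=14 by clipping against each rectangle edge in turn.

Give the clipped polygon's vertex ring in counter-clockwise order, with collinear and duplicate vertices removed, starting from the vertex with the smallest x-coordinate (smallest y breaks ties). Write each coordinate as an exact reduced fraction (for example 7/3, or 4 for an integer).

1. After x ≥ 16: [(16,79/9) (20,11) (20,17) (19,19) (16,58/3)]
2. After x ≤ 18: [(16,79/9) (18,89/9) (18,172/9) (16,58/3)]
3. After y ≥ 7: [(16,79/9) (18,89/9) (18,172/9) (16,58/3)]
4. After y ≤ 14: [(16,14) (16,79/9) (18,89/9) (18,14)]
5. Canonical ring: [(16,79/9) (18,89/9) (18,14) (16,14)]

Clipped polygon: [(16,79/9) (18,89/9) (18,14) (16,14)]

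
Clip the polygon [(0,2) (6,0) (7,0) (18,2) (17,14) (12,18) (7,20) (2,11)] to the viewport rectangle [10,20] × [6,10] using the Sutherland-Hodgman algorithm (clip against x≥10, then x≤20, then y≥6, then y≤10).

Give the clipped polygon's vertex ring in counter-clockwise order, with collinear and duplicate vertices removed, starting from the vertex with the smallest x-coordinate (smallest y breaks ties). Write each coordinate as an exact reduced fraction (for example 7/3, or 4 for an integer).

1. After x ≥ 10: [(10,6/11) (18,2) (17,14) (12,18) (10,94/5)]
2. After x ≤ 20: [(10,6/11) (18,2) (17,14) (12,18) (10,94/5)]
3. After y ≥ 6: [(10,6) (53/3,6) (17,14) (12,18) (10,94/5)]
4. After y ≤ 10: [(10,10) (10,6) (53/3,6) (52/3,10)]
5. Canonical ring: [(10,6) (53/3,6) (52/3,10) (10,10)]

Clipped polygon: [(10,6) (53/3,6) (52/3,10) (10,10)]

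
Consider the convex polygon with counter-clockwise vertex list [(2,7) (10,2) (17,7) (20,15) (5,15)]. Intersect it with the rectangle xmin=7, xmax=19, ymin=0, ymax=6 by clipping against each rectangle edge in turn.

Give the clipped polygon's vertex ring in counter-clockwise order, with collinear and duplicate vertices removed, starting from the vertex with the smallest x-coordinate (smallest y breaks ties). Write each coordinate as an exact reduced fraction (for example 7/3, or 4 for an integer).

Clipped polygon: [(7,31/8) (10,2) (78/5,6) (7,6)]

1. After x ≥ 7: [(7,31/8) (10,2) (17,7) (20,15) (7,15)]
2. After x ≤ 19: [(7,31/8) (10,2) (17,7) (19,37/3) (19,15) (7,15)]
3. After y ≥ 0: [(7,31/8) (10,2) (17,7) (19,37/3) (19,15) (7,15)]
4. After y ≤ 6: [(7,6) (7,31/8) (10,2) (78/5,6)]
5. Canonical ring: [(7,31/8) (10,2) (78/5,6) (7,6)]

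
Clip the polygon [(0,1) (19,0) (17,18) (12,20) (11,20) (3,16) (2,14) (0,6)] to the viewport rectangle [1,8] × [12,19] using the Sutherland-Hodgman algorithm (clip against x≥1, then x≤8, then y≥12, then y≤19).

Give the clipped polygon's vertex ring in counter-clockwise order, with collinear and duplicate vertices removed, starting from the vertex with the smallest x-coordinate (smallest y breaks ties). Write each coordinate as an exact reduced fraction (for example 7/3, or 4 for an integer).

Clipped polygon: [(3/2,12) (8,12) (8,37/2) (3,16) (2,14)]

1. After x ≥ 1: [(1,18/19) (19,0) (17,18) (12,20) (11,20) (3,16) (2,14) (1,10)]
2. After x ≤ 8: [(1,18/19) (8,11/19) (8,37/2) (3,16) (2,14) (1,10)]
3. After y ≥ 12: [(8,12) (8,37/2) (3,16) (2,14) (3/2,12)]
4. After y ≤ 19: [(8,12) (8,37/2) (3,16) (2,14) (3/2,12)]
5. Canonical ring: [(3/2,12) (8,12) (8,37/2) (3,16) (2,14)]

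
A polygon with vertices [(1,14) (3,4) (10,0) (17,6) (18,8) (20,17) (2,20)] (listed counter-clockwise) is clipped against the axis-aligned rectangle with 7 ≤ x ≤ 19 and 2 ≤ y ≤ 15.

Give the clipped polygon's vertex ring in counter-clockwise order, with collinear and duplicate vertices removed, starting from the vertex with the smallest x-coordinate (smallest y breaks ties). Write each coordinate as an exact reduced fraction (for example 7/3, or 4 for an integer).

Clipped polygon: [(7,2) (37/3,2) (17,6) (18,8) (19,25/2) (19,15) (7,15)]

1. After x ≥ 7: [(7,12/7) (10,0) (17,6) (18,8) (20,17) (7,115/6)]
2. After x ≤ 19: [(7,12/7) (10,0) (17,6) (18,8) (19,25/2) (19,103/6) (7,115/6)]
3. After y ≥ 2: [(7,2) (37/3,2) (17,6) (18,8) (19,25/2) (19,103/6) (7,115/6)]
4. After y ≤ 15: [(7,15) (7,2) (37/3,2) (17,6) (18,8) (19,25/2) (19,15)]
5. Canonical ring: [(7,2) (37/3,2) (17,6) (18,8) (19,25/2) (19,15) (7,15)]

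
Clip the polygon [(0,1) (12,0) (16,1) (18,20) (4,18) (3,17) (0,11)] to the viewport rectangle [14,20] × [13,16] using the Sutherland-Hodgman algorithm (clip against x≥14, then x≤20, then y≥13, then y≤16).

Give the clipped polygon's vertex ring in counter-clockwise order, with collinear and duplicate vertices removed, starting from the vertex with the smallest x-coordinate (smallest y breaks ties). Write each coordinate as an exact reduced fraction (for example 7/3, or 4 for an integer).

Clipped polygon: [(14,13) (328/19,13) (334/19,16) (14,16)]

1. After x ≥ 14: [(14,1/2) (16,1) (18,20) (14,136/7)]
2. After x ≤ 20: [(14,1/2) (16,1) (18,20) (14,136/7)]
3. After y ≥ 13: [(14,13) (328/19,13) (18,20) (14,136/7)]
4. After y ≤ 16: [(14,16) (14,13) (328/19,13) (334/19,16)]
5. Canonical ring: [(14,13) (328/19,13) (334/19,16) (14,16)]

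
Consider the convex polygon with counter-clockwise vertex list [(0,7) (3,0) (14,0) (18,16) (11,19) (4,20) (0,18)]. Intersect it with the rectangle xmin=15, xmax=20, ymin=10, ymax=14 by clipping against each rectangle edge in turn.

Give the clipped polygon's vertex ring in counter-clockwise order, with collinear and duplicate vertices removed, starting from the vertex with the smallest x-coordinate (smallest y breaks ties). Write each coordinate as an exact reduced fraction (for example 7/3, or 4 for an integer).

Clipped polygon: [(15,10) (33/2,10) (35/2,14) (15,14)]

1. After x ≥ 15: [(15,4) (18,16) (15,121/7)]
2. After x ≤ 20: [(15,4) (18,16) (15,121/7)]
3. After y ≥ 10: [(15,10) (33/2,10) (18,16) (15,121/7)]
4. After y ≤ 14: [(15,14) (15,10) (33/2,10) (35/2,14)]
5. Canonical ring: [(15,10) (33/2,10) (35/2,14) (15,14)]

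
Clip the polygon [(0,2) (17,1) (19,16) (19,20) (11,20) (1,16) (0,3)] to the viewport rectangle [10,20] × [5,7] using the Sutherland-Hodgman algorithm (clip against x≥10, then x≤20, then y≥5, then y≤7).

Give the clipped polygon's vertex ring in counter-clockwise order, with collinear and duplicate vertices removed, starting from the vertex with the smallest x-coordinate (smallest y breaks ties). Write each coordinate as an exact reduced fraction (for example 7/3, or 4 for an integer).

1. After x ≥ 10: [(10,24/17) (17,1) (19,16) (19,20) (11,20) (10,98/5)]
2. After x ≤ 20: [(10,24/17) (17,1) (19,16) (19,20) (11,20) (10,98/5)]
3. After y ≥ 5: [(10,5) (263/15,5) (19,16) (19,20) (11,20) (10,98/5)]
4. After y ≤ 7: [(10,7) (10,5) (263/15,5) (89/5,7)]
5. Canonical ring: [(10,5) (263/15,5) (89/5,7) (10,7)]

Clipped polygon: [(10,5) (263/15,5) (89/5,7) (10,7)]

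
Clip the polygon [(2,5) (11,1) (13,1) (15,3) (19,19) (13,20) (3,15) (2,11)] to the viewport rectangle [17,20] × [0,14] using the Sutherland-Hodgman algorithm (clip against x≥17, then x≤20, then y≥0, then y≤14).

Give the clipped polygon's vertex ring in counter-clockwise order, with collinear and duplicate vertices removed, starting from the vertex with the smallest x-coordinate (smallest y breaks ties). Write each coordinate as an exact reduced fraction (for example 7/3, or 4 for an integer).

1. After x ≥ 17: [(17,11) (19,19) (17,58/3)]
2. After x ≤ 20: [(17,11) (19,19) (17,58/3)]
3. After y ≥ 0: [(17,11) (19,19) (17,58/3)]
4. After y ≤ 14: [(17,14) (17,11) (71/4,14)]
5. Canonical ring: [(17,11) (71/4,14) (17,14)]

Clipped polygon: [(17,11) (71/4,14) (17,14)]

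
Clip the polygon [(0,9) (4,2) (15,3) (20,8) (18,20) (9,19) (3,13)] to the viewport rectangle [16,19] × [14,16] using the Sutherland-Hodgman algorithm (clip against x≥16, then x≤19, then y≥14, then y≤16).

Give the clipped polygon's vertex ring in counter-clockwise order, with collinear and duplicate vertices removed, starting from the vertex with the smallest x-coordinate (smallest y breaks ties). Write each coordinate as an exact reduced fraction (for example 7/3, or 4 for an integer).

1. After x ≥ 16: [(16,4) (20,8) (18,20) (16,178/9)]
2. After x ≤ 19: [(16,4) (19,7) (19,14) (18,20) (16,178/9)]
3. After y ≥ 14: [(16,14) (19,14) (19,14) (18,20) (16,178/9)]
4. After y ≤ 16: [(16,16) (16,14) (19,14) (19,14) (56/3,16)]
5. Canonical ring: [(16,14) (19,14) (56/3,16) (16,16)]

Clipped polygon: [(16,14) (19,14) (56/3,16) (16,16)]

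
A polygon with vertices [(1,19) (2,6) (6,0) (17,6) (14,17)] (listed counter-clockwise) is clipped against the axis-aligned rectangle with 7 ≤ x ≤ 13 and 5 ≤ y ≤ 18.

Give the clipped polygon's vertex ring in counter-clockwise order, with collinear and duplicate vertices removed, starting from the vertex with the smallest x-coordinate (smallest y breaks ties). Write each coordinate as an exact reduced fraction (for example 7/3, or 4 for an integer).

1. After x ≥ 7: [(7,235/13) (7,6/11) (17,6) (14,17)]
2. After x ≤ 13: [(13,223/13) (7,235/13) (7,6/11) (13,42/11)]
3. After y ≥ 5: [(13,5) (13,223/13) (7,235/13) (7,5)]
4. After y ≤ 18: [(13,5) (13,223/13) (15/2,18) (7,18) (7,5)]
5. Canonical ring: [(7,5) (13,5) (13,223/13) (15/2,18) (7,18)]

Clipped polygon: [(7,5) (13,5) (13,223/13) (15/2,18) (7,18)]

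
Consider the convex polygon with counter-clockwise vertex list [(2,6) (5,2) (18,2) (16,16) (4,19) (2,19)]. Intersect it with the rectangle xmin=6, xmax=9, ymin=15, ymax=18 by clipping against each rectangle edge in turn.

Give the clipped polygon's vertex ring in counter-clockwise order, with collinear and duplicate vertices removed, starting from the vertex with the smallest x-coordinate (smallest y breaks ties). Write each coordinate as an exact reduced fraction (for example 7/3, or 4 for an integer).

Clipped polygon: [(6,15) (9,15) (9,71/4) (8,18) (6,18)]

1. After x ≥ 6: [(6,2) (18,2) (16,16) (6,37/2)]
2. After x ≤ 9: [(6,2) (9,2) (9,71/4) (6,37/2)]
3. After y ≥ 15: [(6,15) (9,15) (9,71/4) (6,37/2)]
4. After y ≤ 18: [(6,18) (6,15) (9,15) (9,71/4) (8,18)]
5. Canonical ring: [(6,15) (9,15) (9,71/4) (8,18) (6,18)]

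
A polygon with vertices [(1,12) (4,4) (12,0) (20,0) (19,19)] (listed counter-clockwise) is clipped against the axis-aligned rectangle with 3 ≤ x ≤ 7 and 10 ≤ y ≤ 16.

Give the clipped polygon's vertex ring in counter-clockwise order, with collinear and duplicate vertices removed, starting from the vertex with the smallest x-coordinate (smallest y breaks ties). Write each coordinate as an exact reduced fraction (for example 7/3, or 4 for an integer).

1. After x ≥ 3: [(3,115/9) (3,20/3) (4,4) (12,0) (20,0) (19,19)]
2. After x ≤ 7: [(7,43/3) (3,115/9) (3,20/3) (4,4) (7,5/2)]
3. After y ≥ 10: [(7,10) (7,43/3) (3,115/9) (3,10)]
4. After y ≤ 16: [(7,10) (7,43/3) (3,115/9) (3,10)]
5. Canonical ring: [(3,10) (7,10) (7,43/3) (3,115/9)]

Clipped polygon: [(3,10) (7,10) (7,43/3) (3,115/9)]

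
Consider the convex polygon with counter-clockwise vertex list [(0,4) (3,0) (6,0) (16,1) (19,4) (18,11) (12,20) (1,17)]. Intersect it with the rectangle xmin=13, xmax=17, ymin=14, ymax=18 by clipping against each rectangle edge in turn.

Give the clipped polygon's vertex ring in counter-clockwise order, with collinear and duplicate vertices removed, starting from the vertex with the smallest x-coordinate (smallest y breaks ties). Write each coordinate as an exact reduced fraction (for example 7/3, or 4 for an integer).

1. After x ≥ 13: [(13,7/10) (16,1) (19,4) (18,11) (13,37/2)]
2. After x ≤ 17: [(13,7/10) (16,1) (17,2) (17,25/2) (13,37/2)]
3. After y ≥ 14: [(13,14) (16,14) (13,37/2)]
4. After y ≤ 18: [(13,18) (13,14) (16,14) (40/3,18)]
5. Canonical ring: [(13,14) (16,14) (40/3,18) (13,18)]

Clipped polygon: [(13,14) (16,14) (40/3,18) (13,18)]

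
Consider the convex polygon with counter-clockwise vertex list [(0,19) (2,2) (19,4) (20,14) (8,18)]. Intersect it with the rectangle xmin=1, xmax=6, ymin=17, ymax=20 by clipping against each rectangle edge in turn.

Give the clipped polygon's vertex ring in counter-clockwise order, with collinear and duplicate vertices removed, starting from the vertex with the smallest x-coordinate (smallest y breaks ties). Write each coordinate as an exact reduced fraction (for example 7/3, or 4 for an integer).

Clipped polygon: [(1,17) (6,17) (6,73/4) (1,151/8)]

1. After x ≥ 1: [(1,151/8) (1,21/2) (2,2) (19,4) (20,14) (8,18)]
2. After x ≤ 6: [(6,73/4) (1,151/8) (1,21/2) (2,2) (6,42/17)]
3. After y ≥ 17: [(6,17) (6,73/4) (1,151/8) (1,17)]
4. After y ≤ 20: [(6,17) (6,73/4) (1,151/8) (1,17)]
5. Canonical ring: [(1,17) (6,17) (6,73/4) (1,151/8)]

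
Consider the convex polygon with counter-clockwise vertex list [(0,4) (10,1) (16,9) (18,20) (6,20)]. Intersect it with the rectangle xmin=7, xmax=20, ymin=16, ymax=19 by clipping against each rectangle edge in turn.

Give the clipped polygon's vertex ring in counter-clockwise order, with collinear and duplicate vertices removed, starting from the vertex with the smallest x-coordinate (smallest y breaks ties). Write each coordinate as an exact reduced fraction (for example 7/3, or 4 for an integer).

Clipped polygon: [(7,16) (190/11,16) (196/11,19) (7,19)]

1. After x ≥ 7: [(7,19/10) (10,1) (16,9) (18,20) (7,20)]
2. After x ≤ 20: [(7,19/10) (10,1) (16,9) (18,20) (7,20)]
3. After y ≥ 16: [(7,16) (190/11,16) (18,20) (7,20)]
4. After y ≤ 19: [(7,19) (7,16) (190/11,16) (196/11,19)]
5. Canonical ring: [(7,16) (190/11,16) (196/11,19) (7,19)]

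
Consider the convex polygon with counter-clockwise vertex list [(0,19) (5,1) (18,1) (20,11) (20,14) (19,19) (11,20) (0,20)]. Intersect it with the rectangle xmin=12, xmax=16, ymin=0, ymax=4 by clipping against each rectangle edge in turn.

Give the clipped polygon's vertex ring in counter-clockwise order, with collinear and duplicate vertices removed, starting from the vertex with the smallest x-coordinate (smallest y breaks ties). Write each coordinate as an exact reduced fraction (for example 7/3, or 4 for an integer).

Clipped polygon: [(12,1) (16,1) (16,4) (12,4)]

1. After x ≥ 12: [(12,1) (18,1) (20,11) (20,14) (19,19) (12,159/8)]
2. After x ≤ 16: [(12,1) (16,1) (16,155/8) (12,159/8)]
3. After y ≥ 0: [(12,1) (16,1) (16,155/8) (12,159/8)]
4. After y ≤ 4: [(12,4) (12,1) (16,1) (16,4)]
5. Canonical ring: [(12,1) (16,1) (16,4) (12,4)]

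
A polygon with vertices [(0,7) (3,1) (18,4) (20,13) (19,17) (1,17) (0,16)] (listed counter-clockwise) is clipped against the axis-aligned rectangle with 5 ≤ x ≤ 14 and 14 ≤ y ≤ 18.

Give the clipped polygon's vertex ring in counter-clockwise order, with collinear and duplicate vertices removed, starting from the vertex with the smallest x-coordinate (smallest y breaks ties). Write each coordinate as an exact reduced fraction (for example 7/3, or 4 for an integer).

1. After x ≥ 5: [(5,7/5) (18,4) (20,13) (19,17) (5,17)]
2. After x ≤ 14: [(5,7/5) (14,16/5) (14,17) (5,17)]
3. After y ≥ 14: [(5,14) (14,14) (14,17) (5,17)]
4. After y ≤ 18: [(5,14) (14,14) (14,17) (5,17)]
5. Canonical ring: [(5,14) (14,14) (14,17) (5,17)]

Clipped polygon: [(5,14) (14,14) (14,17) (5,17)]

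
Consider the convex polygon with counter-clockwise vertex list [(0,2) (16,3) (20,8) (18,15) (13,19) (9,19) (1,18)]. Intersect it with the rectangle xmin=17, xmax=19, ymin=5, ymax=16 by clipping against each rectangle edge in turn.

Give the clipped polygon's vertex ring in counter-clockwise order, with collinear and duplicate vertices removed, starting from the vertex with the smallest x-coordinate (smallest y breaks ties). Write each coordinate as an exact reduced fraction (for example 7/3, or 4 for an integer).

Clipped polygon: [(17,5) (88/5,5) (19,27/4) (19,23/2) (18,15) (17,79/5)]

1. After x ≥ 17: [(17,17/4) (20,8) (18,15) (17,79/5)]
2. After x ≤ 19: [(17,17/4) (19,27/4) (19,23/2) (18,15) (17,79/5)]
3. After y ≥ 5: [(17,5) (88/5,5) (19,27/4) (19,23/2) (18,15) (17,79/5)]
4. After y ≤ 16: [(17,5) (88/5,5) (19,27/4) (19,23/2) (18,15) (17,79/5)]
5. Canonical ring: [(17,5) (88/5,5) (19,27/4) (19,23/2) (18,15) (17,79/5)]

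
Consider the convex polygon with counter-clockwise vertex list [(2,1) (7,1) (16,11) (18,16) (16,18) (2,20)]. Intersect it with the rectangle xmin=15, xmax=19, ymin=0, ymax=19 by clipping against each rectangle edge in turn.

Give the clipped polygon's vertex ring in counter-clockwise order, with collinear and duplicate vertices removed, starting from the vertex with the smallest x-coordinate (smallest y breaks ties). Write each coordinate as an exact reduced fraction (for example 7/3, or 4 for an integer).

1. After x ≥ 15: [(15,89/9) (16,11) (18,16) (16,18) (15,127/7)]
2. After x ≤ 19: [(15,89/9) (16,11) (18,16) (16,18) (15,127/7)]
3. After y ≥ 0: [(15,89/9) (16,11) (18,16) (16,18) (15,127/7)]
4. After y ≤ 19: [(15,89/9) (16,11) (18,16) (16,18) (15,127/7)]
5. Canonical ring: [(15,89/9) (16,11) (18,16) (16,18) (15,127/7)]

Clipped polygon: [(15,89/9) (16,11) (18,16) (16,18) (15,127/7)]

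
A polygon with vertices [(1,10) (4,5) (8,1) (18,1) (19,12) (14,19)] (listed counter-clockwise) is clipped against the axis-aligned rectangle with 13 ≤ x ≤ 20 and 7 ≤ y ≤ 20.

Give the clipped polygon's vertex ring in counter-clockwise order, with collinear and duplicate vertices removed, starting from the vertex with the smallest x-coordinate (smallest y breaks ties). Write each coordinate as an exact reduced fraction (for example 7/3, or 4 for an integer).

Clipped polygon: [(13,7) (204/11,7) (19,12) (14,19) (13,238/13)]

1. After x ≥ 13: [(13,238/13) (13,1) (18,1) (19,12) (14,19)]
2. After x ≤ 20: [(13,238/13) (13,1) (18,1) (19,12) (14,19)]
3. After y ≥ 7: [(13,238/13) (13,7) (204/11,7) (19,12) (14,19)]
4. After y ≤ 20: [(13,238/13) (13,7) (204/11,7) (19,12) (14,19)]
5. Canonical ring: [(13,7) (204/11,7) (19,12) (14,19) (13,238/13)]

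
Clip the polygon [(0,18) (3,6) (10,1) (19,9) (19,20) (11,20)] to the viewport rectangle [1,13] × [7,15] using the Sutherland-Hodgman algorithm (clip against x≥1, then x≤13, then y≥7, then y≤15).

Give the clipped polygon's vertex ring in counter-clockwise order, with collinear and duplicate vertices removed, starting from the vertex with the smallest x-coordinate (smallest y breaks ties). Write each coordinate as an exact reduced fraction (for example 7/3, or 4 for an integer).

Clipped polygon: [(1,14) (11/4,7) (13,7) (13,15) (1,15)]

1. After x ≥ 1: [(1,200/11) (1,14) (3,6) (10,1) (19,9) (19,20) (11,20)]
2. After x ≤ 13: [(1,200/11) (1,14) (3,6) (10,1) (13,11/3) (13,20) (11,20)]
3. After y ≥ 7: [(1,200/11) (1,14) (11/4,7) (13,7) (13,20) (11,20)]
4. After y ≤ 15: [(1,15) (1,14) (11/4,7) (13,7) (13,15)]
5. Canonical ring: [(1,14) (11/4,7) (13,7) (13,15) (1,15)]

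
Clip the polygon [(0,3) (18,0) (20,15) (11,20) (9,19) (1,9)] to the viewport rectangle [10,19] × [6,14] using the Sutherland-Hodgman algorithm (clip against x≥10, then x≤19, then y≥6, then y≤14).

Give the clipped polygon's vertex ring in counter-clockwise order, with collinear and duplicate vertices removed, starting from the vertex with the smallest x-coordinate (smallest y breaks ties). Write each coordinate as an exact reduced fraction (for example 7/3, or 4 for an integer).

Clipped polygon: [(10,6) (94/5,6) (19,15/2) (19,14) (10,14)]

1. After x ≥ 10: [(10,4/3) (18,0) (20,15) (11,20) (10,39/2)]
2. After x ≤ 19: [(10,4/3) (18,0) (19,15/2) (19,140/9) (11,20) (10,39/2)]
3. After y ≥ 6: [(10,6) (94/5,6) (19,15/2) (19,140/9) (11,20) (10,39/2)]
4. After y ≤ 14: [(10,14) (10,6) (94/5,6) (19,15/2) (19,14)]
5. Canonical ring: [(10,6) (94/5,6) (19,15/2) (19,14) (10,14)]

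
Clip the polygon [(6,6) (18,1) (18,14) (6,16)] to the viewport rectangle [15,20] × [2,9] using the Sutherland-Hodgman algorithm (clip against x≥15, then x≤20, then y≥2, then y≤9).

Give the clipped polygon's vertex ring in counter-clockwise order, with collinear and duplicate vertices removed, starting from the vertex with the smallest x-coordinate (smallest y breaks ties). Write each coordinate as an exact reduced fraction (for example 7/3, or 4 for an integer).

Clipped polygon: [(15,9/4) (78/5,2) (18,2) (18,9) (15,9)]

1. After x ≥ 15: [(15,9/4) (18,1) (18,14) (15,29/2)]
2. After x ≤ 20: [(15,9/4) (18,1) (18,14) (15,29/2)]
3. After y ≥ 2: [(15,9/4) (78/5,2) (18,2) (18,14) (15,29/2)]
4. After y ≤ 9: [(15,9) (15,9/4) (78/5,2) (18,2) (18,9)]
5. Canonical ring: [(15,9/4) (78/5,2) (18,2) (18,9) (15,9)]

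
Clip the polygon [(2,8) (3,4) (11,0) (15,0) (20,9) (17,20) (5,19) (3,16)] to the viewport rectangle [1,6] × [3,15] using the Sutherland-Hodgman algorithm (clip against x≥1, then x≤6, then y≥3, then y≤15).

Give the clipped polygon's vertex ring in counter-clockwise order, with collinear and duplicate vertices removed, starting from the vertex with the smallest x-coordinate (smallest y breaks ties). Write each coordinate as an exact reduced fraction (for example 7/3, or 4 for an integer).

1. After x ≥ 1: [(2,8) (3,4) (11,0) (15,0) (20,9) (17,20) (5,19) (3,16)]
2. After x ≤ 6: [(2,8) (3,4) (6,5/2) (6,229/12) (5,19) (3,16)]
3. After y ≥ 3: [(2,8) (3,4) (5,3) (6,3) (6,229/12) (5,19) (3,16)]
4. After y ≤ 15: [(23/8,15) (2,8) (3,4) (5,3) (6,3) (6,15)]
5. Canonical ring: [(2,8) (3,4) (5,3) (6,3) (6,15) (23/8,15)]

Clipped polygon: [(2,8) (3,4) (5,3) (6,3) (6,15) (23/8,15)]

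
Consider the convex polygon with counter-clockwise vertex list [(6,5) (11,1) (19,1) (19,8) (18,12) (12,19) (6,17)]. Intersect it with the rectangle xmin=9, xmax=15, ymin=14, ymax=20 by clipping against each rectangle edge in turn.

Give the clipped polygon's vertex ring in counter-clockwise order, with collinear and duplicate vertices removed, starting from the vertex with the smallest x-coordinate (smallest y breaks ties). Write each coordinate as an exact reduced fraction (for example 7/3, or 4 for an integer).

1. After x ≥ 9: [(9,13/5) (11,1) (19,1) (19,8) (18,12) (12,19) (9,18)]
2. After x ≤ 15: [(9,13/5) (11,1) (15,1) (15,31/2) (12,19) (9,18)]
3. After y ≥ 14: [(9,14) (15,14) (15,31/2) (12,19) (9,18)]
4. After y ≤ 20: [(9,14) (15,14) (15,31/2) (12,19) (9,18)]
5. Canonical ring: [(9,14) (15,14) (15,31/2) (12,19) (9,18)]

Clipped polygon: [(9,14) (15,14) (15,31/2) (12,19) (9,18)]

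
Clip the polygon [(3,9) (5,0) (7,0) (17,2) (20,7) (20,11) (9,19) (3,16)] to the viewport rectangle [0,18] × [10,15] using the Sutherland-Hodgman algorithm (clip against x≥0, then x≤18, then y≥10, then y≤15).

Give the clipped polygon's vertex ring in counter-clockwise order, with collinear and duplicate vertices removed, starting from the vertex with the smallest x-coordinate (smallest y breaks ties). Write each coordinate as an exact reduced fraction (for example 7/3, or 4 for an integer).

1. After x ≥ 0: [(3,9) (5,0) (7,0) (17,2) (20,7) (20,11) (9,19) (3,16)]
2. After x ≤ 18: [(3,9) (5,0) (7,0) (17,2) (18,11/3) (18,137/11) (9,19) (3,16)]
3. After y ≥ 10: [(3,10) (18,10) (18,137/11) (9,19) (3,16)]
4. After y ≤ 15: [(3,15) (3,10) (18,10) (18,137/11) (29/2,15)]
5. Canonical ring: [(3,10) (18,10) (18,137/11) (29/2,15) (3,15)]

Clipped polygon: [(3,10) (18,10) (18,137/11) (29/2,15) (3,15)]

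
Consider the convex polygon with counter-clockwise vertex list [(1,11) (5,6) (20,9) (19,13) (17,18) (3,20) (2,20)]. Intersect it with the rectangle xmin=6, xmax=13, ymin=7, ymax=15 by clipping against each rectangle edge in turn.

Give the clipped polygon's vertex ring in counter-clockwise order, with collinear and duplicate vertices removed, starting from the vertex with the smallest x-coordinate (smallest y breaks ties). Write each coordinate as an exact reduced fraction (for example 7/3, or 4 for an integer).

1. After x ≥ 6: [(6,31/5) (20,9) (19,13) (17,18) (6,137/7)]
2. After x ≤ 13: [(6,31/5) (13,38/5) (13,130/7) (6,137/7)]
3. After y ≥ 7: [(6,7) (10,7) (13,38/5) (13,130/7) (6,137/7)]
4. After y ≤ 15: [(6,15) (6,7) (10,7) (13,38/5) (13,15)]
5. Canonical ring: [(6,7) (10,7) (13,38/5) (13,15) (6,15)]

Clipped polygon: [(6,7) (10,7) (13,38/5) (13,15) (6,15)]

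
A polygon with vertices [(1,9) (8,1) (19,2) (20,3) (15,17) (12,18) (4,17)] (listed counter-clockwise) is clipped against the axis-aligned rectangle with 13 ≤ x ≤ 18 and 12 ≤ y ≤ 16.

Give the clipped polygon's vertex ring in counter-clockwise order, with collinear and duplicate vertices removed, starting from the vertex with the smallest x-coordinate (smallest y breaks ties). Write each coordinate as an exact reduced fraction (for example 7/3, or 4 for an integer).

1. After x ≥ 13: [(13,16/11) (19,2) (20,3) (15,17) (13,53/3)]
2. After x ≤ 18: [(13,16/11) (18,21/11) (18,43/5) (15,17) (13,53/3)]
3. After y ≥ 12: [(13,12) (235/14,12) (15,17) (13,53/3)]
4. After y ≤ 16: [(13,16) (13,12) (235/14,12) (215/14,16)]
5. Canonical ring: [(13,12) (235/14,12) (215/14,16) (13,16)]

Clipped polygon: [(13,12) (235/14,12) (215/14,16) (13,16)]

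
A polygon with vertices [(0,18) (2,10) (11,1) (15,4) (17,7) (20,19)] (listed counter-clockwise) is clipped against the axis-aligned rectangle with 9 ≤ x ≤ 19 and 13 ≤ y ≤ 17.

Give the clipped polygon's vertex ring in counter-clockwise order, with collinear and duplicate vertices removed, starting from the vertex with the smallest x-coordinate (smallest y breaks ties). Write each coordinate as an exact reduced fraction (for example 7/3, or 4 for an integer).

1. After x ≥ 9: [(9,369/20) (9,3) (11,1) (15,4) (17,7) (20,19)]
2. After x ≤ 19: [(19,379/20) (9,369/20) (9,3) (11,1) (15,4) (17,7) (19,15)]
3. After y ≥ 13: [(19,379/20) (9,369/20) (9,13) (37/2,13) (19,15)]
4. After y ≤ 17: [(19,17) (9,17) (9,13) (37/2,13) (19,15)]
5. Canonical ring: [(9,13) (37/2,13) (19,15) (19,17) (9,17)]

Clipped polygon: [(9,13) (37/2,13) (19,15) (19,17) (9,17)]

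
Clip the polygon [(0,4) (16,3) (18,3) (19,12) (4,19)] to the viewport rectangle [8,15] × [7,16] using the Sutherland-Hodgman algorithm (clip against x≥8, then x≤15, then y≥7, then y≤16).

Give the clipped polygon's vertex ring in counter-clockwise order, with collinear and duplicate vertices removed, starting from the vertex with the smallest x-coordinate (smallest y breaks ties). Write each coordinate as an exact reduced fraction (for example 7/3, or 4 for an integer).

Clipped polygon: [(8,7) (15,7) (15,208/15) (73/7,16) (8,16)]

1. After x ≥ 8: [(8,7/2) (16,3) (18,3) (19,12) (8,257/15)]
2. After x ≤ 15: [(8,7/2) (15,49/16) (15,208/15) (8,257/15)]
3. After y ≥ 7: [(8,7) (15,7) (15,208/15) (8,257/15)]
4. After y ≤ 16: [(8,16) (8,7) (15,7) (15,208/15) (73/7,16)]
5. Canonical ring: [(8,7) (15,7) (15,208/15) (73/7,16) (8,16)]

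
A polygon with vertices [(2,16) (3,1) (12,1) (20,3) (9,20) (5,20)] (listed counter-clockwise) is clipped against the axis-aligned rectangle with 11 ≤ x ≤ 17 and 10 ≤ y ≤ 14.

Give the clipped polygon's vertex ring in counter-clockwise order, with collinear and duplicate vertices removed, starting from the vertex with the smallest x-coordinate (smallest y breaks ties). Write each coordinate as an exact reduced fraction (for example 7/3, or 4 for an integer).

Clipped polygon: [(11,10) (263/17,10) (219/17,14) (11,14)]

1. After x ≥ 11: [(11,1) (12,1) (20,3) (11,186/11)]
2. After x ≤ 17: [(11,1) (12,1) (17,9/4) (17,84/11) (11,186/11)]
3. After y ≥ 10: [(11,10) (263/17,10) (11,186/11)]
4. After y ≤ 14: [(11,14) (11,10) (263/17,10) (219/17,14)]
5. Canonical ring: [(11,10) (263/17,10) (219/17,14) (11,14)]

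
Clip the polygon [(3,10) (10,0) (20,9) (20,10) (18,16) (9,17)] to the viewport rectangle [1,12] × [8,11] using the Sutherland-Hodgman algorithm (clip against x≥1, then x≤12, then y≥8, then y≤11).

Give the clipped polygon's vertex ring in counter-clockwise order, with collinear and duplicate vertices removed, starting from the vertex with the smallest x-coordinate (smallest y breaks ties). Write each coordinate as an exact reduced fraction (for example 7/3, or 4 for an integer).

1. After x ≥ 1: [(3,10) (10,0) (20,9) (20,10) (18,16) (9,17)]
2. After x ≤ 12: [(3,10) (10,0) (12,9/5) (12,50/3) (9,17)]
3. After y ≥ 8: [(3,10) (22/5,8) (12,8) (12,50/3) (9,17)]
4. After y ≤ 11: [(27/7,11) (3,10) (22/5,8) (12,8) (12,11)]
5. Canonical ring: [(3,10) (22/5,8) (12,8) (12,11) (27/7,11)]

Clipped polygon: [(3,10) (22/5,8) (12,8) (12,11) (27/7,11)]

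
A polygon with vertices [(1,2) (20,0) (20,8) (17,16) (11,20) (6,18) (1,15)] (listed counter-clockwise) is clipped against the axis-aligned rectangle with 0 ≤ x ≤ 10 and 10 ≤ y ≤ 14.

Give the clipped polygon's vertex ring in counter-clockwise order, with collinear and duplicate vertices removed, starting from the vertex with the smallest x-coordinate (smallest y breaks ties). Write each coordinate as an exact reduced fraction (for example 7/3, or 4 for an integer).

Clipped polygon: [(1,10) (10,10) (10,14) (1,14)]

1. After x ≥ 0: [(1,2) (20,0) (20,8) (17,16) (11,20) (6,18) (1,15)]
2. After x ≤ 10: [(1,2) (10,20/19) (10,98/5) (6,18) (1,15)]
3. After y ≥ 10: [(1,10) (10,10) (10,98/5) (6,18) (1,15)]
4. After y ≤ 14: [(1,14) (1,10) (10,10) (10,14)]
5. Canonical ring: [(1,10) (10,10) (10,14) (1,14)]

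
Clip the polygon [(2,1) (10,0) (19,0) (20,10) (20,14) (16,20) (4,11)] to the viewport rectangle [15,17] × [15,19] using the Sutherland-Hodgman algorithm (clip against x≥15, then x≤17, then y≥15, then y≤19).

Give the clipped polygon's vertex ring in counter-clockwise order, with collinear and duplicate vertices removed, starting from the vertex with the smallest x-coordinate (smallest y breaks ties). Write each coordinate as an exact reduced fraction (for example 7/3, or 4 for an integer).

1. After x ≥ 15: [(15,0) (19,0) (20,10) (20,14) (16,20) (15,77/4)]
2. After x ≤ 17: [(15,0) (17,0) (17,37/2) (16,20) (15,77/4)]
3. After y ≥ 15: [(15,15) (17,15) (17,37/2) (16,20) (15,77/4)]
4. After y ≤ 19: [(15,19) (15,15) (17,15) (17,37/2) (50/3,19)]
5. Canonical ring: [(15,15) (17,15) (17,37/2) (50/3,19) (15,19)]

Clipped polygon: [(15,15) (17,15) (17,37/2) (50/3,19) (15,19)]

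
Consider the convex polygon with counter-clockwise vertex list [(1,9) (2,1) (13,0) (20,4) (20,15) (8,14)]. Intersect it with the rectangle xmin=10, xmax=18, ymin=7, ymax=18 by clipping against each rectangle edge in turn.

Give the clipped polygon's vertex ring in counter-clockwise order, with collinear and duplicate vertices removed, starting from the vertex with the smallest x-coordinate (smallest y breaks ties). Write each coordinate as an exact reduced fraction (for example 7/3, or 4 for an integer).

1. After x ≥ 10: [(10,3/11) (13,0) (20,4) (20,15) (10,85/6)]
2. After x ≤ 18: [(10,3/11) (13,0) (18,20/7) (18,89/6) (10,85/6)]
3. After y ≥ 7: [(10,7) (18,7) (18,89/6) (10,85/6)]
4. After y ≤ 18: [(10,7) (18,7) (18,89/6) (10,85/6)]
5. Canonical ring: [(10,7) (18,7) (18,89/6) (10,85/6)]

Clipped polygon: [(10,7) (18,7) (18,89/6) (10,85/6)]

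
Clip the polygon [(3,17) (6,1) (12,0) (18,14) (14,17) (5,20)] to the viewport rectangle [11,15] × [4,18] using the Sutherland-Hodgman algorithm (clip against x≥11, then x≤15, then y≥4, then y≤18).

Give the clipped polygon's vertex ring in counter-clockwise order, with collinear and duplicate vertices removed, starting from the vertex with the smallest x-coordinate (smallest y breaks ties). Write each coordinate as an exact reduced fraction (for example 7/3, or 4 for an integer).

1. After x ≥ 11: [(11,1/6) (12,0) (18,14) (14,17) (11,18)]
2. After x ≤ 15: [(11,1/6) (12,0) (15,7) (15,65/4) (14,17) (11,18)]
3. After y ≥ 4: [(11,4) (96/7,4) (15,7) (15,65/4) (14,17) (11,18)]
4. After y ≤ 18: [(11,4) (96/7,4) (15,7) (15,65/4) (14,17) (11,18)]
5. Canonical ring: [(11,4) (96/7,4) (15,7) (15,65/4) (14,17) (11,18)]

Clipped polygon: [(11,4) (96/7,4) (15,7) (15,65/4) (14,17) (11,18)]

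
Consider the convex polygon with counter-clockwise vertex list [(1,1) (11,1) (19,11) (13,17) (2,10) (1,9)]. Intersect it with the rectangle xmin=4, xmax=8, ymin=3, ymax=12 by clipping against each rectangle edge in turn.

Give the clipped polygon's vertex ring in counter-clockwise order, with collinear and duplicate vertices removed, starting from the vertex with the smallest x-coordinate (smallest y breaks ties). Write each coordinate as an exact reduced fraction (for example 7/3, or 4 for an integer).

1. After x ≥ 4: [(4,1) (11,1) (19,11) (13,17) (4,124/11)]
2. After x ≤ 8: [(4,1) (8,1) (8,152/11) (4,124/11)]
3. After y ≥ 3: [(4,3) (8,3) (8,152/11) (4,124/11)]
4. After y ≤ 12: [(4,3) (8,3) (8,12) (36/7,12) (4,124/11)]
5. Canonical ring: [(4,3) (8,3) (8,12) (36/7,12) (4,124/11)]

Clipped polygon: [(4,3) (8,3) (8,12) (36/7,12) (4,124/11)]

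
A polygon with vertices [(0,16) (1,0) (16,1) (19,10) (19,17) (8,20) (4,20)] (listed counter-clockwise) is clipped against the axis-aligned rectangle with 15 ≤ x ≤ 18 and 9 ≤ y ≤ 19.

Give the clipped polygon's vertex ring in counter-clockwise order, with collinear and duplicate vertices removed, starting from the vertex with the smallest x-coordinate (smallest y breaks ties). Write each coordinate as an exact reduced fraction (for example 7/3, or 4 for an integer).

1. After x ≥ 15: [(15,14/15) (16,1) (19,10) (19,17) (15,199/11)]
2. After x ≤ 18: [(15,14/15) (16,1) (18,7) (18,190/11) (15,199/11)]
3. After y ≥ 9: [(15,9) (18,9) (18,190/11) (15,199/11)]
4. After y ≤ 19: [(15,9) (18,9) (18,190/11) (15,199/11)]
5. Canonical ring: [(15,9) (18,9) (18,190/11) (15,199/11)]

Clipped polygon: [(15,9) (18,9) (18,190/11) (15,199/11)]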